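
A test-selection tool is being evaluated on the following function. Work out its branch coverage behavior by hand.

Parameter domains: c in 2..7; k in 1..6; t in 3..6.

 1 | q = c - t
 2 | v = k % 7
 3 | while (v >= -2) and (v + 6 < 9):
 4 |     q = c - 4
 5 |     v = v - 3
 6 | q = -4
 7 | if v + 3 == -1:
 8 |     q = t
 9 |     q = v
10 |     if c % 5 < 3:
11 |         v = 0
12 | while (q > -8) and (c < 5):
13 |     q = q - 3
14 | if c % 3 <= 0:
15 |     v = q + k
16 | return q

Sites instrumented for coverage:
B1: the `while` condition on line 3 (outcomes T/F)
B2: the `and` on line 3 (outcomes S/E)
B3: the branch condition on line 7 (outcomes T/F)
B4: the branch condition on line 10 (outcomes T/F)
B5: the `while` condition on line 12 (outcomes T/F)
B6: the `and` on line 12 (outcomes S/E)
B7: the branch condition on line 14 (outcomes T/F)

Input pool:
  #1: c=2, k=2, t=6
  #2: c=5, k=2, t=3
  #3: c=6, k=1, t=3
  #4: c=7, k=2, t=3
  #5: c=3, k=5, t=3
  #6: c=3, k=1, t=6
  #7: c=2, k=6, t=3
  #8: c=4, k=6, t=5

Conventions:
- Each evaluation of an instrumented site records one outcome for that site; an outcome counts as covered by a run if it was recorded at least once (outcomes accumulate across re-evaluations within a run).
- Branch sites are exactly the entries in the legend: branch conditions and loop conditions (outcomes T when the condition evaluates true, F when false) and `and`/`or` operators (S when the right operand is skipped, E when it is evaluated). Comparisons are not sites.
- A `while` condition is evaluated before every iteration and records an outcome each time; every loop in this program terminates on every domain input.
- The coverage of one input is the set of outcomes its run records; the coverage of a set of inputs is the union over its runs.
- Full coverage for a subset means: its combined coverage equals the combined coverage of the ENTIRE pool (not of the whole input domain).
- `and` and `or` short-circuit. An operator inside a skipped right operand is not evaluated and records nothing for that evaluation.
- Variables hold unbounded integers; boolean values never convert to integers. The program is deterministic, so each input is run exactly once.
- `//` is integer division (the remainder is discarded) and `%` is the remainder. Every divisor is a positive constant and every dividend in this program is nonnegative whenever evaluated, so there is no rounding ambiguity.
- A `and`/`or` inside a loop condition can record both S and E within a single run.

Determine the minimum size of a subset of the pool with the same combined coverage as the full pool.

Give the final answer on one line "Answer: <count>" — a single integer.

#1 (c=2, k=2, t=6) -> covered: B1=T, B1=F, B2=S, B2=E, B3=T, B4=T, B5=T, B5=F, B6=S, B6=E, B7=F
#2 (c=5, k=2, t=3) -> covered: B1=T, B1=F, B2=S, B2=E, B3=T, B4=T, B5=F, B6=E, B7=F
#3 (c=6, k=1, t=3) -> covered: B1=T, B1=F, B2=S, B2=E, B3=F, B5=F, B6=E, B7=T
#4 (c=7, k=2, t=3) -> covered: B1=T, B1=F, B2=S, B2=E, B3=T, B4=T, B5=F, B6=E, B7=F
#5 (c=3, k=5, t=3) -> covered: B1=F, B2=E, B3=F, B5=T, B5=F, B6=S, B6=E, B7=T
#6 (c=3, k=1, t=6) -> covered: B1=T, B1=F, B2=S, B2=E, B3=F, B5=T, B5=F, B6=S, B6=E, B7=T
#7 (c=2, k=6, t=3) -> covered: B1=F, B2=E, B3=F, B5=T, B5=F, B6=S, B6=E, B7=F
#8 (c=4, k=6, t=5) -> covered: B1=F, B2=E, B3=F, B5=T, B5=F, B6=S, B6=E, B7=F
the full pool covers 13 outcomes: B1=T, B1=F, B2=S, B2=E, B3=T, B3=F, B4=T, B5=T, B5=F, B6=S, B6=E, B7=T, B7=F
size 1 is not enough: best union over all size-1 subsets is 11/13
the canonical winner is {1, 3}: size 2, full 13-outcome coverage, earliest index list among size-2 covers

Answer: 2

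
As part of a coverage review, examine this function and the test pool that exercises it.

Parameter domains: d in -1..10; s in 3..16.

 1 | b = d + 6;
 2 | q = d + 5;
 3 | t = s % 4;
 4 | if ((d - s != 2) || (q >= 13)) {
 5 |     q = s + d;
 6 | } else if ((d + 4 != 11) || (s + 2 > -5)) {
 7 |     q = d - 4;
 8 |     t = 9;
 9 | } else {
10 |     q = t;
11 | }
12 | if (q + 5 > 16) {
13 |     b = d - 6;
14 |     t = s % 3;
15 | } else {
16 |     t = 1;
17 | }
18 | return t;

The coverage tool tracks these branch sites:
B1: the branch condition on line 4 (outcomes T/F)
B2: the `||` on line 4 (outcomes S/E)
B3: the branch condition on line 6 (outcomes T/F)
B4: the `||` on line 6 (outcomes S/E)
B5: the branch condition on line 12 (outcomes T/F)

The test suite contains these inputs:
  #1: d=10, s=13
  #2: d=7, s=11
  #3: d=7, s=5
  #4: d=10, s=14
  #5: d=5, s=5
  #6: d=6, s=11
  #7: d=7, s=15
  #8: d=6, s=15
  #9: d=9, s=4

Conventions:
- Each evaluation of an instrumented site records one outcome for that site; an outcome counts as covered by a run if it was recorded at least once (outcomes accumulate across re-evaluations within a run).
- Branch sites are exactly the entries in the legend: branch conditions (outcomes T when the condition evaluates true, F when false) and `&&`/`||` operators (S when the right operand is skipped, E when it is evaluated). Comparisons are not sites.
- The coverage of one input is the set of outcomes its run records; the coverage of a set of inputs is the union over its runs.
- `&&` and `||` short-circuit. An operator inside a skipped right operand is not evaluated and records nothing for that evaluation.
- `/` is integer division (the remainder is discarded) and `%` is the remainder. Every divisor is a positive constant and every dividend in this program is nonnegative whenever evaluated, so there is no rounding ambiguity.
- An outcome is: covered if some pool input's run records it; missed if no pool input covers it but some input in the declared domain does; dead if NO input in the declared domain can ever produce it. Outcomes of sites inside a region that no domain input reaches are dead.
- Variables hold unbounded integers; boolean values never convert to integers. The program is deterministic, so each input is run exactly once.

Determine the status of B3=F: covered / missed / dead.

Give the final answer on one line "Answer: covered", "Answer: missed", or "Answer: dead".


no pool input records B3=F
checking all 168 inputs in the declared domain: B3=F is never recorded -> dead
Answer: dead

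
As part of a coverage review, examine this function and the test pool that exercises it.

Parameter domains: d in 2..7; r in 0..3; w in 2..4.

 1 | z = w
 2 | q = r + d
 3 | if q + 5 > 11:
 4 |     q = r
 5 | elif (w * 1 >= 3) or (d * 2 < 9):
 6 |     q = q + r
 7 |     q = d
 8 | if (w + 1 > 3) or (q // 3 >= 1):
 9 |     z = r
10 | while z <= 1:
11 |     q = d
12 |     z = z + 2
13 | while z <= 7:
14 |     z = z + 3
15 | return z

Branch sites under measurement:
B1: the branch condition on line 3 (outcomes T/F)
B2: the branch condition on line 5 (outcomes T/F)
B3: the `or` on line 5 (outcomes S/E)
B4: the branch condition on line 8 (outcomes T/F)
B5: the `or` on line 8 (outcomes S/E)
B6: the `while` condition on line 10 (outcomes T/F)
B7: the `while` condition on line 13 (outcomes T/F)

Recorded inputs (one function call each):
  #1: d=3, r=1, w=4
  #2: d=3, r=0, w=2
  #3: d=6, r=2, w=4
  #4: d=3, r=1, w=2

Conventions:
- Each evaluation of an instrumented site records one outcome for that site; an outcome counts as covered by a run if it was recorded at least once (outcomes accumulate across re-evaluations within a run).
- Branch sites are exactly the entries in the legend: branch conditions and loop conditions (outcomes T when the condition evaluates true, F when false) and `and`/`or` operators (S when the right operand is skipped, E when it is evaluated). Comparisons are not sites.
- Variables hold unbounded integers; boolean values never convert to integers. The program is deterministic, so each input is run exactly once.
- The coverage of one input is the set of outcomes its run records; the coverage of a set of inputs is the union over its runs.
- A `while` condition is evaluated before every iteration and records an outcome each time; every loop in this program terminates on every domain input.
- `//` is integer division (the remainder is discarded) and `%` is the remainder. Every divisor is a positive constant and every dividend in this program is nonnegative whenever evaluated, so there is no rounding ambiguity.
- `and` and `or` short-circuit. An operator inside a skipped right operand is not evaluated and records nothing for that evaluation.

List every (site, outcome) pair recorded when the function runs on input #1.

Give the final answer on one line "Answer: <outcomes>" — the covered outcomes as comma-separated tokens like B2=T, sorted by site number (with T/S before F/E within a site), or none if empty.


Running input #1 (d=3, r=1, w=4), event by event:
  B1->F, B3->S, B2->T, B5->S, B4->T, B6->T, B6->F, B7->T, B7->T, B7->F
distinct outcomes covered: B1=F, B2=T, B3=S, B4=T, B5=S, B6=T, B6=F, B7=T, B7=F
Answer: B1=F, B2=T, B3=S, B4=T, B5=S, B6=T, B6=F, B7=T, B7=F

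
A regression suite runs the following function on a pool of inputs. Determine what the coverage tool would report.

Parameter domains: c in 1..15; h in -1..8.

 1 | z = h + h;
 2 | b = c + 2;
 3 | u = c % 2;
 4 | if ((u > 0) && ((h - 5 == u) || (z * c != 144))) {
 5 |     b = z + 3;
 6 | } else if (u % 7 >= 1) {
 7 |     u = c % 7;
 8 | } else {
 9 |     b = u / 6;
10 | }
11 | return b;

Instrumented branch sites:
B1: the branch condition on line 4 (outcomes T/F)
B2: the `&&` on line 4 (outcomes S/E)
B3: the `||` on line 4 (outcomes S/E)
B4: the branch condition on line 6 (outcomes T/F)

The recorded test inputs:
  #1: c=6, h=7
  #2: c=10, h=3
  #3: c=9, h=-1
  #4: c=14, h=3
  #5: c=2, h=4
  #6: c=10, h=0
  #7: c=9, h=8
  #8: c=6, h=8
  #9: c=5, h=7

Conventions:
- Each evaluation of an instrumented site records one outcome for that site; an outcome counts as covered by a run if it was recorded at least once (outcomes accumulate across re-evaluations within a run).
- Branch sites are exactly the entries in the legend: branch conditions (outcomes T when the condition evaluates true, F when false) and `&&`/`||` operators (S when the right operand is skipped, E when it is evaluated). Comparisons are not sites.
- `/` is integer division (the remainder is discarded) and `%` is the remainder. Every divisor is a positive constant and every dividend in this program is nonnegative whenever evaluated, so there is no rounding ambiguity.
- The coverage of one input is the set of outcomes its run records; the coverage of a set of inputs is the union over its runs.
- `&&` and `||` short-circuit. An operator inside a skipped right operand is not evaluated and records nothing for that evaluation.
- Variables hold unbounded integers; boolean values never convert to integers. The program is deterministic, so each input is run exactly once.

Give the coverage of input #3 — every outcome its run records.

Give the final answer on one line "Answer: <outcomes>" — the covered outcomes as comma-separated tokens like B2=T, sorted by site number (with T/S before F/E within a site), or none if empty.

Running input #3 (c=9, h=-1), event by event:
  B2->E, B3->E, B1->T
deduplicating events, the covered set is: B1=T, B2=E, B3=E

Answer: B1=T, B2=E, B3=E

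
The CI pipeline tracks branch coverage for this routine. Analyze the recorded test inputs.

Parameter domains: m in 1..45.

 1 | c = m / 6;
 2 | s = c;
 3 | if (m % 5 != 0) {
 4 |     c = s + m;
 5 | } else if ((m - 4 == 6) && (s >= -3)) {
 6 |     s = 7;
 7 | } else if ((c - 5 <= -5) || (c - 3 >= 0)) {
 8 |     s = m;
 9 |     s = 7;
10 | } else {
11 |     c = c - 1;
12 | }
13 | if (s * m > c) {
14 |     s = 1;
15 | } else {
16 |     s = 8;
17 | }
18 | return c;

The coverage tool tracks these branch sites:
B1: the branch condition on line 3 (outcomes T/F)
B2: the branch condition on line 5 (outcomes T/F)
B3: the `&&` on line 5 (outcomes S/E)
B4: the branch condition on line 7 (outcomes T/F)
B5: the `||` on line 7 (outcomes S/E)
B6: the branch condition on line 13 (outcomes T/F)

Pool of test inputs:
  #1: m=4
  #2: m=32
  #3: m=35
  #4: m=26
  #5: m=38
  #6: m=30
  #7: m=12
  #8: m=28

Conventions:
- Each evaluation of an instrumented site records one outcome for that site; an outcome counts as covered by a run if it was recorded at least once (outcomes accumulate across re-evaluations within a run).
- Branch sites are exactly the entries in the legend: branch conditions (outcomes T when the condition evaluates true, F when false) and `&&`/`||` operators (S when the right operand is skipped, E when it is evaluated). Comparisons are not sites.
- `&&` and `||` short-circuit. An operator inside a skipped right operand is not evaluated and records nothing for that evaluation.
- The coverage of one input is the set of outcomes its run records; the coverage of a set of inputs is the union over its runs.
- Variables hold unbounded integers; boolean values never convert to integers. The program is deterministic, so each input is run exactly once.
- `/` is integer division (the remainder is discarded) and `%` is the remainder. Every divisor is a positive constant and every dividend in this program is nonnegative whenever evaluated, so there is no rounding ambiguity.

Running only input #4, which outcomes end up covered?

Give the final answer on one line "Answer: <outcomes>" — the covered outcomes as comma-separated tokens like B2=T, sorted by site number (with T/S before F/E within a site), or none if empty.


Simulating input #4 (m=26) step by step:
  B1->T, B6->T
collecting distinct outcomes: B1=T, B6=T
Answer: B1=T, B6=T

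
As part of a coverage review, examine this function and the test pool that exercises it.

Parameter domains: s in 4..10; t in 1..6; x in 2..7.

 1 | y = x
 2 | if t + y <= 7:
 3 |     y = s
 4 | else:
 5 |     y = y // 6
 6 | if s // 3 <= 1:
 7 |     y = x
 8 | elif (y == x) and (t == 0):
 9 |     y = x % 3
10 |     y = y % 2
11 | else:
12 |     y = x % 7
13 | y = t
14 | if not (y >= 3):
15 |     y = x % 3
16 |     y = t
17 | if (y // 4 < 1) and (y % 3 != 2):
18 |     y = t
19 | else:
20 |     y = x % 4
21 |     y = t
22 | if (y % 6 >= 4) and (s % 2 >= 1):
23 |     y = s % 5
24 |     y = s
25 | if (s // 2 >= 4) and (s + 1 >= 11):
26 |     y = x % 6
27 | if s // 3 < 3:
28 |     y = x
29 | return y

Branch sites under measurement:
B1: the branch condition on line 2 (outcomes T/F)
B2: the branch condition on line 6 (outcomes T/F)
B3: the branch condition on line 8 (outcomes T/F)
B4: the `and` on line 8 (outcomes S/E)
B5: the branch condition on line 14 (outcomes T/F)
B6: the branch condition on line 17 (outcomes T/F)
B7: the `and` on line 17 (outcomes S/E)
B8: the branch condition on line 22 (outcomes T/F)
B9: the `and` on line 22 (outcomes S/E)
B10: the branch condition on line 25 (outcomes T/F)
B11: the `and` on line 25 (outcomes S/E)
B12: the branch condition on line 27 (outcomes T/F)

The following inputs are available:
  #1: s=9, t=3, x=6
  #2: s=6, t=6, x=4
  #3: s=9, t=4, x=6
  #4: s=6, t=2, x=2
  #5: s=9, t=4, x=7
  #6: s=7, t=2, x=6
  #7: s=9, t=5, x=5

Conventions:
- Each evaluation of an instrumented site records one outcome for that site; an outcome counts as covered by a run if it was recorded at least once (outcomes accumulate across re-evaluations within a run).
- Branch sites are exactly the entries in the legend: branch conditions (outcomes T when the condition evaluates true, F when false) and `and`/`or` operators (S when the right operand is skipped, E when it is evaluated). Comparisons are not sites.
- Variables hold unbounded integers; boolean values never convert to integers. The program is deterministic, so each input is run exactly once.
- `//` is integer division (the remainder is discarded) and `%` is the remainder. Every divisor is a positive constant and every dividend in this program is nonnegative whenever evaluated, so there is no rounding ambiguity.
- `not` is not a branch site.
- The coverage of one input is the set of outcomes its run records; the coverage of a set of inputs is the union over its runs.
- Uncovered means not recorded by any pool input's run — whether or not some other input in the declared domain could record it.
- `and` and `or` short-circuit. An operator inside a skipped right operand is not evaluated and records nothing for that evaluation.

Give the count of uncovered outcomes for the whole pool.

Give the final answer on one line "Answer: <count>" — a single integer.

run #1 (s=9, t=3, x=6) runs B1->F, B2->F, B4->S, B3->F, B5->F, B7->E, B6->T, B9->S, B8->F, B11->E, B10->F, B12->F; records B1=F, B2=F, B3=F, B4=S, B5=F, B6=T, B7=E, B8=F, B9=S, B10=F, B11=E, B12=F
run #2 (s=6, t=6, x=4) runs B1->F, B2->F, B4->S, B3->F, B5->F, B7->S, B6->F, B9->S, B8->F, B11->S, B10->F, B12->T; records B1=F, B2=F, B3=F, B4=S, B5=F, B6=F, B7=S, B8=F, B9=S, B10=F, B11=S, B12=T
run #3 (s=9, t=4, x=6) runs B1->F, B2->F, B4->S, B3->F, B5->F, B7->S, B6->F, B9->E, B8->T, B11->E, B10->F, B12->F; records B1=F, B2=F, B3=F, B4=S, B5=F, B6=F, B7=S, B8=T, B9=E, B10=F, B11=E, B12=F
run #4 (s=6, t=2, x=2) runs B1->T, B2->F, B4->S, B3->F, B5->T, B7->E, B6->F, B9->S, B8->F, B11->S, B10->F, B12->T; records B1=T, B2=F, B3=F, B4=S, B5=T, B6=F, B7=E, B8=F, B9=S, B10=F, B11=S, B12=T
run #5 (s=9, t=4, x=7) runs B1->F, B2->F, B4->S, B3->F, B5->F, B7->S, B6->F, B9->E, B8->T, B11->E, B10->F, B12->F; records B1=F, B2=F, B3=F, B4=S, B5=F, B6=F, B7=S, B8=T, B9=E, B10=F, B11=E, B12=F
run #6 (s=7, t=2, x=6) runs B1->F, B2->F, B4->S, B3->F, B5->T, B7->E, B6->F, B9->S, B8->F, B11->S, B10->F, B12->T; records B1=F, B2=F, B3=F, B4=S, B5=T, B6=F, B7=E, B8=F, B9=S, B10=F, B11=S, B12=T
run #7 (s=9, t=5, x=5) runs B1->F, B2->F, B4->S, B3->F, B5->F, B7->S, B6->F, B9->E, B8->T, B11->E, B10->F, B12->F; records B1=F, B2=F, B3=F, B4=S, B5=F, B6=F, B7=S, B8=T, B9=E, B10=F, B11=E, B12=F
union over the pool: B1=T, B1=F, B2=F, B3=F, B4=S, B5=T, B5=F, B6=T, B6=F, B7=S, B7=E, B8=T, B8=F, B9=S, B9=E, B10=F, B11=S, B11=E, B12=T, B12=F
uncovered (4 of 24): B2=T, B3=T, B4=E, B10=T

Answer: 4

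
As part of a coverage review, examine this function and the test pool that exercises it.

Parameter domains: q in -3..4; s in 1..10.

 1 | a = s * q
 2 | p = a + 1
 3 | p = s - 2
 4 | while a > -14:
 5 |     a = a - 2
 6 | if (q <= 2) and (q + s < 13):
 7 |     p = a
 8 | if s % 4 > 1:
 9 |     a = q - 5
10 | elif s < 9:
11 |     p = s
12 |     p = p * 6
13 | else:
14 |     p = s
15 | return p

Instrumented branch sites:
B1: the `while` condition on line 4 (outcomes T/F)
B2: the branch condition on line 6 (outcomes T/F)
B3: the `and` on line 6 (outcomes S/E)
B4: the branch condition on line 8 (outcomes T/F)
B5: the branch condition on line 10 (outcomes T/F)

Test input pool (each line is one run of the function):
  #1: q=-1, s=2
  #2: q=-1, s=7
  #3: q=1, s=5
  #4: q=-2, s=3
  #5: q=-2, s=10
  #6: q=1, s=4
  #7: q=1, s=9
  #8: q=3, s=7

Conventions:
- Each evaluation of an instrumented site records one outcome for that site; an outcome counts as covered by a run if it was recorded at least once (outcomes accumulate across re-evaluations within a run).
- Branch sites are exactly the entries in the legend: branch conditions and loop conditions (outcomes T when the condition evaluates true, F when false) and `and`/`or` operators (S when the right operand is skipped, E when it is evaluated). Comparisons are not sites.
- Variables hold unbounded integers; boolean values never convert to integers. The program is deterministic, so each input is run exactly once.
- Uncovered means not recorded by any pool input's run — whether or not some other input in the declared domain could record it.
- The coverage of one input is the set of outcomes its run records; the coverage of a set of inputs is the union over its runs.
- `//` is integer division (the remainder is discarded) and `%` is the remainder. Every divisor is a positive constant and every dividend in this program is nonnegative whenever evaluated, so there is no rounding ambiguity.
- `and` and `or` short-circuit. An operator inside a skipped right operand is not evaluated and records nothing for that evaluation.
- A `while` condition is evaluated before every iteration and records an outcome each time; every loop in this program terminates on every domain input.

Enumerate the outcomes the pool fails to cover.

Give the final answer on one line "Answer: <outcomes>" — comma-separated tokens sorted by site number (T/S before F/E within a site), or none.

#1 (q=-1, s=2) -> covered: B1=T, B1=F, B2=T, B3=E, B4=T
#2 (q=-1, s=7) -> covered: B1=T, B1=F, B2=T, B3=E, B4=T
#3 (q=1, s=5) -> covered: B1=T, B1=F, B2=T, B3=E, B4=F, B5=T
#4 (q=-2, s=3) -> covered: B1=T, B1=F, B2=T, B3=E, B4=T
#5 (q=-2, s=10) -> covered: B1=F, B2=T, B3=E, B4=T
#6 (q=1, s=4) -> covered: B1=T, B1=F, B2=T, B3=E, B4=F, B5=T
#7 (q=1, s=9) -> covered: B1=T, B1=F, B2=T, B3=E, B4=F, B5=F
#8 (q=3, s=7) -> covered: B1=T, B1=F, B2=F, B3=S, B4=T
union over the pool: B1=T, B1=F, B2=T, B2=F, B3=S, B3=E, B4=T, B4=F, B5=T, B5=F
uncovered (0 of 10): none

Answer: none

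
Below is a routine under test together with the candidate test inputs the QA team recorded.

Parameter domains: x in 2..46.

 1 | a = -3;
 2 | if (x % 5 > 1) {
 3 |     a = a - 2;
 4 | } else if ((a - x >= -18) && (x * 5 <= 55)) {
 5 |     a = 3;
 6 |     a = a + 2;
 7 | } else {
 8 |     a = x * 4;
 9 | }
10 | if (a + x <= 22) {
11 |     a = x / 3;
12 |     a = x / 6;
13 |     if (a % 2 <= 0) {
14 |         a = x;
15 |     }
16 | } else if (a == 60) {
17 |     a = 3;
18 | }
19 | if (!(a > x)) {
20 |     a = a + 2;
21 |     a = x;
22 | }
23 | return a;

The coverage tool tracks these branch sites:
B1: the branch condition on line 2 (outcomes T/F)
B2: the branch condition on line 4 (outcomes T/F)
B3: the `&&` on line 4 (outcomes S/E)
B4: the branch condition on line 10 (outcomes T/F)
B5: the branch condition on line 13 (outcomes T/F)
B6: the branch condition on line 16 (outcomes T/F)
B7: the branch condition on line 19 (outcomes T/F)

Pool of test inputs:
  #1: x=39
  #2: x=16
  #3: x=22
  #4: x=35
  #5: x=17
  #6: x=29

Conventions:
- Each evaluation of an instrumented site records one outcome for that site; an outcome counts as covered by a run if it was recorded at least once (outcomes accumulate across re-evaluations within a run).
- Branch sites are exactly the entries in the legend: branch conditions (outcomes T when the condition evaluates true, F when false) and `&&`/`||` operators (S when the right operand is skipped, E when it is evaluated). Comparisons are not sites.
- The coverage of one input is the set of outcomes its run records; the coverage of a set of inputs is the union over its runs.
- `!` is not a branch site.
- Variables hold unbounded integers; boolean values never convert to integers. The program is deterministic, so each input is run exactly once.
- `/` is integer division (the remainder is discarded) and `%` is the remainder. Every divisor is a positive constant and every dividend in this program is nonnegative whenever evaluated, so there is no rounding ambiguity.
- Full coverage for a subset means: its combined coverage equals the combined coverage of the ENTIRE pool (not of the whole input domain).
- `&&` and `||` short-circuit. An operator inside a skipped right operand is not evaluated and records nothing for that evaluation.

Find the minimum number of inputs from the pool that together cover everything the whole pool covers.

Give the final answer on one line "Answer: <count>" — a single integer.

#1 (x=39) -> B1->T, B4->F, B6->F, B7->T; covered: B1=T, B4=F, B6=F, B7=T
#2 (x=16) -> B1->F, B3->S, B2->F, B4->F, B6->F, B7->F; covered: B1=F, B2=F, B3=S, B4=F, B6=F, B7=F
#3 (x=22) -> B1->T, B4->T, B5->F, B7->T; covered: B1=T, B4=T, B5=F, B7=T
#4 (x=35) -> B1->F, B3->S, B2->F, B4->F, B6->F, B7->F; covered: B1=F, B2=F, B3=S, B4=F, B6=F, B7=F
#5 (x=17) -> B1->T, B4->T, B5->T, B7->T; covered: B1=T, B4=T, B5=T, B7=T
#6 (x=29) -> B1->T, B4->F, B6->F, B7->T; covered: B1=T, B4=F, B6=F, B7=T
together the pool reaches 11 outcomes: B1=T, B1=F, B2=F, B3=S, B4=T, B4=F, B5=T, B5=F, B6=F, B7=T, B7=F
size 1 is not enough: best union over all size-1 subsets is 6/11
size 2 is not enough: best union over all size-2 subsets is 10/11
size 3: inputs {2, 3, 5} cover all 11 outcomes, and no lexicographically smaller subset of this size does

Answer: 3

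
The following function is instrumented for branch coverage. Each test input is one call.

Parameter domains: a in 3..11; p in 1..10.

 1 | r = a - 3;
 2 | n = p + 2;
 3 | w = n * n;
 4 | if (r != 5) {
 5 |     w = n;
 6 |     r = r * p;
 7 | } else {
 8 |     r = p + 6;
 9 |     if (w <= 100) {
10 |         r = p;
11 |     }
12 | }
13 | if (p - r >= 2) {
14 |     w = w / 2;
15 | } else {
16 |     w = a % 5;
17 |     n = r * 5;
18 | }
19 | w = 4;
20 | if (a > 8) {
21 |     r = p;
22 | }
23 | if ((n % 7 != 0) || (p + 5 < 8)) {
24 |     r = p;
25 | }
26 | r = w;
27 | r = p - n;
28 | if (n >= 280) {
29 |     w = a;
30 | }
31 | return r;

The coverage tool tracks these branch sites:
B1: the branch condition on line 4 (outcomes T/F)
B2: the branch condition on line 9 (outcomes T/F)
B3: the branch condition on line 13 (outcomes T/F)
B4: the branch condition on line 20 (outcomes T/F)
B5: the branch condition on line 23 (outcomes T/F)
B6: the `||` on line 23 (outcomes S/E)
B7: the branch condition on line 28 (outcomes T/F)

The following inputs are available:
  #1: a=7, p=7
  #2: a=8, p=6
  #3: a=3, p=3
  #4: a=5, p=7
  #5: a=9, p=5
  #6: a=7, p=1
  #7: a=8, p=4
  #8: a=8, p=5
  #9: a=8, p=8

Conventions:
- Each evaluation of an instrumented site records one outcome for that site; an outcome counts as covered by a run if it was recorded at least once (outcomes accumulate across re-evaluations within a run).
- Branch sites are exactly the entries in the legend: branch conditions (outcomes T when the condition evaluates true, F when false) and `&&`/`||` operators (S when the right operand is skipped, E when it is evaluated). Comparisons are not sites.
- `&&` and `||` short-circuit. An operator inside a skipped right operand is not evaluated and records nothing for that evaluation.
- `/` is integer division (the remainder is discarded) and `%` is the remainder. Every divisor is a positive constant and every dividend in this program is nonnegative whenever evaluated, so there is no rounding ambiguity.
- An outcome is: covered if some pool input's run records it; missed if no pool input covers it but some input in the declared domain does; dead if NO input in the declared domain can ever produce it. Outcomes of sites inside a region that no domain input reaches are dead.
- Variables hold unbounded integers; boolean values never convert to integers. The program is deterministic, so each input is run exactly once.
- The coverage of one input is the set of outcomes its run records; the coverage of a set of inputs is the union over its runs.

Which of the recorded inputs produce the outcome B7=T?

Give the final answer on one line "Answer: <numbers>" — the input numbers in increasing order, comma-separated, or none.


input #1 (a=7, p=7): misses B7=T
input #2 (a=8, p=6): misses B7=T
input #3 (a=3, p=3): misses B7=T
input #4 (a=5, p=7): misses B7=T
input #5 (a=9, p=5): misses B7=T
input #6 (a=7, p=1): misses B7=T
input #7 (a=8, p=4): misses B7=T
input #8 (a=8, p=5): misses B7=T
input #9 (a=8, p=8): misses B7=T
Answer: none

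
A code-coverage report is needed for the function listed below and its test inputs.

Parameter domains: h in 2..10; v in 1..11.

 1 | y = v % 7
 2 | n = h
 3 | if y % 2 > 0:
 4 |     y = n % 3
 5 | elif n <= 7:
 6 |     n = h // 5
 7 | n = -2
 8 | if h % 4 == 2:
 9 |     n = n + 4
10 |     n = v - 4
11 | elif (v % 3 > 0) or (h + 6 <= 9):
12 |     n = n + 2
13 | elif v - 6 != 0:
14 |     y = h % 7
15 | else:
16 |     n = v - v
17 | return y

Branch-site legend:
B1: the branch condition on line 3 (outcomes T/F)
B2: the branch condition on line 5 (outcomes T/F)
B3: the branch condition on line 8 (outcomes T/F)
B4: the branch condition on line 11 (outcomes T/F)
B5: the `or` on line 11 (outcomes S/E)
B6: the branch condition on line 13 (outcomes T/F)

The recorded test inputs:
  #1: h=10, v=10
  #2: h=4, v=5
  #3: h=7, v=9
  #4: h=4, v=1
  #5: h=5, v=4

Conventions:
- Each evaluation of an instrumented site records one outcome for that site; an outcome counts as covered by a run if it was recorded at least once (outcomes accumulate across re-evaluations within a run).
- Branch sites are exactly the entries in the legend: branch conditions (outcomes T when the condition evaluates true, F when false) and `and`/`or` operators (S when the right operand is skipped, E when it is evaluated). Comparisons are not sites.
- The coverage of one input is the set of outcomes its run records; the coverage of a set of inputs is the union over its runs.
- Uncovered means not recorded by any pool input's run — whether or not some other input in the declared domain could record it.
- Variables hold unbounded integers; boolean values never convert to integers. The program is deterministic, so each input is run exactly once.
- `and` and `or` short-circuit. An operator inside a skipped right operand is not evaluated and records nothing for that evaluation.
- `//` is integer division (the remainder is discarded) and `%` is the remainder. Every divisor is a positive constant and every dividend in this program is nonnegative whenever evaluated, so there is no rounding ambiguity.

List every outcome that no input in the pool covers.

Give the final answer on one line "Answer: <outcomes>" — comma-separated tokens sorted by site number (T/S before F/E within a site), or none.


run #1 (h=10, v=10) records B1=T, B3=T
run #2 (h=4, v=5) records B1=T, B3=F, B4=T, B5=S
run #3 (h=7, v=9) records B1=F, B2=T, B3=F, B4=F, B5=E, B6=T
run #4 (h=4, v=1) records B1=T, B3=F, B4=T, B5=S
run #5 (h=5, v=4) records B1=F, B2=T, B3=F, B4=T, B5=S
union over the pool: B1=T, B1=F, B2=T, B3=T, B3=F, B4=T, B4=F, B5=S, B5=E, B6=T
uncovered (2 of 12): B2=F, B6=F
Answer: B2=F, B6=F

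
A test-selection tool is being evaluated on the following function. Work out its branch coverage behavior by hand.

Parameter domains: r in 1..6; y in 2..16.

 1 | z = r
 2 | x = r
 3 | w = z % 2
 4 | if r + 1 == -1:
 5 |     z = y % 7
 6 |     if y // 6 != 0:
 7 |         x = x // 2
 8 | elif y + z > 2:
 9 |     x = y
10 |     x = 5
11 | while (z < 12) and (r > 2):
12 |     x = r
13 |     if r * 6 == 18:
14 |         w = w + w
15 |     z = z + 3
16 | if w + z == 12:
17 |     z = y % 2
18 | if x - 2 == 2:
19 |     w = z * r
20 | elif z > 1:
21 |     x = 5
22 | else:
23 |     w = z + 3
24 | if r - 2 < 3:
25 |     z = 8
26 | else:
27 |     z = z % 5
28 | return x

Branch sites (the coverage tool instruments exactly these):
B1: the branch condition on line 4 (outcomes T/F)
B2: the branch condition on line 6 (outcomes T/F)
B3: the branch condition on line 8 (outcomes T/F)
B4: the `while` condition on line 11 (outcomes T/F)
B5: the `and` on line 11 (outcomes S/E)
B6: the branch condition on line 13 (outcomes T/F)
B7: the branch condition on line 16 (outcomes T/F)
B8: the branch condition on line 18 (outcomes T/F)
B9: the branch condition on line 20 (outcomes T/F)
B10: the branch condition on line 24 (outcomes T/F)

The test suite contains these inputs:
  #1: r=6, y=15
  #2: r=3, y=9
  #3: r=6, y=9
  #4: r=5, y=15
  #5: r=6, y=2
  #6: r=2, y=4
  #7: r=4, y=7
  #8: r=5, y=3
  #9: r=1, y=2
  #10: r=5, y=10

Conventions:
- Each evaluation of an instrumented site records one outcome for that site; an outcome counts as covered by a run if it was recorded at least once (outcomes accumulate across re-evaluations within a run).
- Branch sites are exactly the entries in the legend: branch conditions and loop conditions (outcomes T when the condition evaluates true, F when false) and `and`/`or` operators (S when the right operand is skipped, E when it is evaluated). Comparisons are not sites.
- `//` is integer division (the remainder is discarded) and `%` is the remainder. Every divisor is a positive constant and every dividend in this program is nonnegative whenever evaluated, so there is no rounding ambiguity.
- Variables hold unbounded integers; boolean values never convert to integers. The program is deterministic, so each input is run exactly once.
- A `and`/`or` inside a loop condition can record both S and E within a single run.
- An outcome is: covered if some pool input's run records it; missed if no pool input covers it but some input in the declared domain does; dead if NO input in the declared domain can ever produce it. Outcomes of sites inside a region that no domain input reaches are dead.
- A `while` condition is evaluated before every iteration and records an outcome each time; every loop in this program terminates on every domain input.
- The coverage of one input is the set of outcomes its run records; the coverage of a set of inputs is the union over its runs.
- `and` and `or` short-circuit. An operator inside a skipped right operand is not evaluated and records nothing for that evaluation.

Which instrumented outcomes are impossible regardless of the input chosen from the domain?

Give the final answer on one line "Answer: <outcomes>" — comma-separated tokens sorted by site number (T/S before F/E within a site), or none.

checking every outcome against all 90 domain inputs:
  B1=T: no domain input ever produces it -> dead
  B2=T: no domain input ever produces it -> dead
  B2=F: no domain input ever produces it -> dead
  B3=F: no domain input ever produces it -> dead
  reachable outcomes have witnesses, e.g. B1=F (e.g. r=1, y=2), B3=T (e.g. r=1, y=2), B4=T (e.g. r=3, y=2), B4=F (e.g. r=1, y=2)

Answer: B1=T, B2=T, B2=F, B3=F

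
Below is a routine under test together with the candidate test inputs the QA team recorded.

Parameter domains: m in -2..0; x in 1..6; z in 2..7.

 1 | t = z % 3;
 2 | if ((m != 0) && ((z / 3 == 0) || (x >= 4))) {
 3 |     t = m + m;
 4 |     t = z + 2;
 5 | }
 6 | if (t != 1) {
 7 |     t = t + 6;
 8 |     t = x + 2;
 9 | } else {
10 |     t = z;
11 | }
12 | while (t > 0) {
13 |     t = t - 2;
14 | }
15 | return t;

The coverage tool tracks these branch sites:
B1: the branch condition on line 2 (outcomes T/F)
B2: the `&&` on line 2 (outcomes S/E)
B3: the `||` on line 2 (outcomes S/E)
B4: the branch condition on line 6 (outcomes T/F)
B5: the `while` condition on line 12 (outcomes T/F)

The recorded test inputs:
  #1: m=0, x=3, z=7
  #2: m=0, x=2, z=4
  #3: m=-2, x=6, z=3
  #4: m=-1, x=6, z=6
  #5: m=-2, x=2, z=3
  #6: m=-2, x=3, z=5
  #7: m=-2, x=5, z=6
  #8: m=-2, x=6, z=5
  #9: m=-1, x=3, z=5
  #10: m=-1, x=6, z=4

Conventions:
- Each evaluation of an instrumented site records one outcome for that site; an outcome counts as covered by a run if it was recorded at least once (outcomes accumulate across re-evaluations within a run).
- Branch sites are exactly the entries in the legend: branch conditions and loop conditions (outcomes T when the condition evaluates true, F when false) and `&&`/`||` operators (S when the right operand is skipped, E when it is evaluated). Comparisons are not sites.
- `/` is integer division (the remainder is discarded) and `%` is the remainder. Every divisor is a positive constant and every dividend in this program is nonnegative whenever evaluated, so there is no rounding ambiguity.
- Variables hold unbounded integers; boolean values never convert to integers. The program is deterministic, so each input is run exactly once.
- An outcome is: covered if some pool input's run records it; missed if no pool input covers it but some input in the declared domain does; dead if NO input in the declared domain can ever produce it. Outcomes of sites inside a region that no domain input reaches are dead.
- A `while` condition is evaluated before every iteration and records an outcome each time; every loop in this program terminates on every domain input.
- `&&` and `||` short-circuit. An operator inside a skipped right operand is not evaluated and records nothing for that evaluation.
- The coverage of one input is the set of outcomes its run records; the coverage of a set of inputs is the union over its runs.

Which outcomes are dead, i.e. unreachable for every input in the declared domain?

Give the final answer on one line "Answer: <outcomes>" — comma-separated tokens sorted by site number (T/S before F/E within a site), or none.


exhaustive pass over the 108-input domain:
  reachable outcomes have witnesses, e.g. B1=T (e.g. m=-2, x=1, z=2), B1=F (e.g. m=-2, x=1, z=3), B2=S (e.g. m=0, x=1, z=2), B2=E (e.g. m=-2, x=1, z=2)
Answer: none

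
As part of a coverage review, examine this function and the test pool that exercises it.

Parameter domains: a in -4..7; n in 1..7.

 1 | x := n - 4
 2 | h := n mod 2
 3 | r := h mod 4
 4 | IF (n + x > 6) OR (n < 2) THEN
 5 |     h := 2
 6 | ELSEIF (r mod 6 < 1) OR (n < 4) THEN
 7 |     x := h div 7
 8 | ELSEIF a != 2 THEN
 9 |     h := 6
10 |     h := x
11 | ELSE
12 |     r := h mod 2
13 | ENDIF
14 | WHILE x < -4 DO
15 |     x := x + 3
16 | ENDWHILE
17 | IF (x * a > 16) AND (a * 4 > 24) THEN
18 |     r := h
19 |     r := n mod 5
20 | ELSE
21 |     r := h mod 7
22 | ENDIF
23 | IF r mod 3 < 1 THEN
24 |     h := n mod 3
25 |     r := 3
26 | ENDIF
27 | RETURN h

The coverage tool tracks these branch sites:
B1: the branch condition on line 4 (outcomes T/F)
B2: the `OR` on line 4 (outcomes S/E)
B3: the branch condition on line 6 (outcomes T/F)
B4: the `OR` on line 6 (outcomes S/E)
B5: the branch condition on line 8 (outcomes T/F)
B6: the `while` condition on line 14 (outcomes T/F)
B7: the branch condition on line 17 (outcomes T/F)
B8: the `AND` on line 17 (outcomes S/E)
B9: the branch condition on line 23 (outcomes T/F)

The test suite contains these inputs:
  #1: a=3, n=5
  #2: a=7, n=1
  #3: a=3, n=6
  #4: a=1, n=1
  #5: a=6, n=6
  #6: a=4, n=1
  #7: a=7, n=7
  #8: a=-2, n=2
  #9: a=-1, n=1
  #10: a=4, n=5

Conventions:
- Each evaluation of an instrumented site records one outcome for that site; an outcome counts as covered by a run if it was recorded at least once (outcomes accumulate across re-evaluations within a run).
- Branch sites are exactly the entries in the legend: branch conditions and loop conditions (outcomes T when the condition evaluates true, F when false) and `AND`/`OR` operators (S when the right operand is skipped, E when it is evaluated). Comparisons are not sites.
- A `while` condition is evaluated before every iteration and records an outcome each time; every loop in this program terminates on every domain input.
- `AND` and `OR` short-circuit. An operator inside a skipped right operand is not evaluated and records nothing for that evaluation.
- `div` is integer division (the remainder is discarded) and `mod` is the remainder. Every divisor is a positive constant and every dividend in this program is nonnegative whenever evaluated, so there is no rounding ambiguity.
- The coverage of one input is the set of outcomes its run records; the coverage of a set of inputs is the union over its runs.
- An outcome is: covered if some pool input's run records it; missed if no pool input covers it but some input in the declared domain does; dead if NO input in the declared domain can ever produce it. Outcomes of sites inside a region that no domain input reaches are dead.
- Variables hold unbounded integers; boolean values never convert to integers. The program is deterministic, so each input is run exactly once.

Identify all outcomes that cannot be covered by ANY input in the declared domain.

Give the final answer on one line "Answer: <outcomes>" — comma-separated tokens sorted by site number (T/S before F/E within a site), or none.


exhaustive pass over the 84-input domain:
  B6=T: no domain input ever produces it -> dead
  reachable outcomes have witnesses, e.g. B1=T (e.g. a=-4, n=1), B1=F (e.g. a=-4, n=2), B2=S (e.g. a=-4, n=6), B2=E (e.g. a=-4, n=1)
Answer: B6=T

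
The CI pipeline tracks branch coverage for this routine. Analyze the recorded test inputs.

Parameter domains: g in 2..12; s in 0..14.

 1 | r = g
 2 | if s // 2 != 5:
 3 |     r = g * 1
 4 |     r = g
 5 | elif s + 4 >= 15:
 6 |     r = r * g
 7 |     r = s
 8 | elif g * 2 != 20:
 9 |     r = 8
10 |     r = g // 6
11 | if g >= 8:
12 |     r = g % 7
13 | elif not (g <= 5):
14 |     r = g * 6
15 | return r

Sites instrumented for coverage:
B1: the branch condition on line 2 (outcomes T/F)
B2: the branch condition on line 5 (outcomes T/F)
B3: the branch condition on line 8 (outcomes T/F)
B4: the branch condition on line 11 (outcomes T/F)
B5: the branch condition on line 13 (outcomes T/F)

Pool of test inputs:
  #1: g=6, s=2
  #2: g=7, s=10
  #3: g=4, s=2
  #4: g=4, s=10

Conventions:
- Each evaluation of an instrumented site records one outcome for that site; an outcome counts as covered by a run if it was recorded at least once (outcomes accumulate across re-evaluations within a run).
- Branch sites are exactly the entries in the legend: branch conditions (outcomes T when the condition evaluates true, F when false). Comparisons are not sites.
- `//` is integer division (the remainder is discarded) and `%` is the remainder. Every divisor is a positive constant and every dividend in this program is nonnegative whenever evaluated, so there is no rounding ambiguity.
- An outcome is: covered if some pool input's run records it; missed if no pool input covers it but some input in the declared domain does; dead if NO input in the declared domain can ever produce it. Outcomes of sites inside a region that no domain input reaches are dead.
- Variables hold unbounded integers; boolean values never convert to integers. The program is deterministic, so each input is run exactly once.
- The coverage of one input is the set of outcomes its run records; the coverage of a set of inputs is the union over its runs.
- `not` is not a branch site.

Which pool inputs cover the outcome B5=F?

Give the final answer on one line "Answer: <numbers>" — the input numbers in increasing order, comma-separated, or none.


input #1 (g=6, s=2): misses B5=F
input #2 (g=7, s=10): misses B5=F
input #3 (g=4, s=2): covers B5=F
input #4 (g=4, s=10): covers B5=F
Answer: 3, 4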